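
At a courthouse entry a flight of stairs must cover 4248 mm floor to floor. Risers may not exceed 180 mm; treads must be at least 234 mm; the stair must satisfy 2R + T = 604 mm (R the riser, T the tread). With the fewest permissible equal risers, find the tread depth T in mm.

At most 180 each: 4248/180 = 23.60, giving 24 risers.
Riser R = 4248 / 24 = 177 mm, within the 180 mm limit.
From 2R + T = 604: T = 604 − 354 = 250 mm.

250 mm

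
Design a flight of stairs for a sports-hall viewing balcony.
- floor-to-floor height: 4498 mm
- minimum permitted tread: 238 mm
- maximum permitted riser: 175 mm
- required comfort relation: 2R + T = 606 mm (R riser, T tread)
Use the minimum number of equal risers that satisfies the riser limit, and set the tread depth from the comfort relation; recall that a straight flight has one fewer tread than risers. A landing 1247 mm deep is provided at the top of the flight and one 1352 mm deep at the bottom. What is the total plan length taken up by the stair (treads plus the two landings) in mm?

4498 / 175 = 25.703 → round up to 26 risers.
Each riser is 4498/26 = 173 mm (≤ 175 mm).
Tread T = 606 − 2 × 173 = 260 mm (≥ 238 mm).
26 risers give 25 treads; going = 25 × 260 = 6500 mm.
Enclosure = 6500 + 1247 + 1352 = 9099 mm.

9099 mm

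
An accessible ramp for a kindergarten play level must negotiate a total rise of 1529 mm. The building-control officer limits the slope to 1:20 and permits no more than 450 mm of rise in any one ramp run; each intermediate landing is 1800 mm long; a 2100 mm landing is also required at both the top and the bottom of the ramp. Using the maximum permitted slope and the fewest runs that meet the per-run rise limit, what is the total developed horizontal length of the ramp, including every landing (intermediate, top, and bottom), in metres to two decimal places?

40.18 m

1529 / 450 = 3.398 → round up to 4 ramp runs. That means 3 intermediate landings.
Horizontal run for 1529 mm of rise at 1:20 is 1529 × 20 = 30580 mm.
Intermediate landings: 3 × 1800 = 5400 mm.
Top and bottom landings: 2 × 2100 = 4200 mm.
Total = 30580 + 5400 + 4200 = 40180 mm.
= 40.18 m.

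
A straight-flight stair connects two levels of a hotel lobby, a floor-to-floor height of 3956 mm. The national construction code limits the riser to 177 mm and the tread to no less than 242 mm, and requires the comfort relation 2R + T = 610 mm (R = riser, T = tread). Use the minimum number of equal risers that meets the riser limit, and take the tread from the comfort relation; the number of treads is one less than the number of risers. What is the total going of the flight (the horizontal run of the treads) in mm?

5852 mm

At most 177 each: 3956/177 = 22.35, giving 23 risers.
Riser R = 3956 / 23 = 172 mm, within the 177 mm limit.
From 2R + T = 610: T = 610 − 344 = 266 mm.
Treads = 23 − 1 = 22; going = 22 × 266 = 5852 mm.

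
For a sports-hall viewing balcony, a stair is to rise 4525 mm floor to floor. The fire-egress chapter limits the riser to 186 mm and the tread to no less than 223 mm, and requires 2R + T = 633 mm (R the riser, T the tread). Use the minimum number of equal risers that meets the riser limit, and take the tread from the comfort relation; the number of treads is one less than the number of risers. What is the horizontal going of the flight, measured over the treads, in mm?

6504 mm

4525 / 186 = 24.33, so 25 risers are needed.
Riser R = 4525 / 25 = 181 mm, within the 186 mm limit.
Tread T = 633 − 2 × 181 = 271 mm (≥ 223 mm).
Going = (25 − 1) × 271 = 6504 mm.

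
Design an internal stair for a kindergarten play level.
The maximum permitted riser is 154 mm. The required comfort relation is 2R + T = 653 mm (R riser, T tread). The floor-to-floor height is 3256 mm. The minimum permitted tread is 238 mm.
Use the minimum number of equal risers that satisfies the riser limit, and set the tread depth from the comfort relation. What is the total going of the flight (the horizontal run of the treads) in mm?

7497 mm

At most 154 each: 3256/154 = 21.14, giving 22 risers.
Each riser is 3256/22 = 148 mm (≤ 154 mm).
T = 653 − 2·148 = 357 mm, which satisfies the 238 mm minimum.
22 risers give 21 treads; going = 21 × 357 = 7497 mm.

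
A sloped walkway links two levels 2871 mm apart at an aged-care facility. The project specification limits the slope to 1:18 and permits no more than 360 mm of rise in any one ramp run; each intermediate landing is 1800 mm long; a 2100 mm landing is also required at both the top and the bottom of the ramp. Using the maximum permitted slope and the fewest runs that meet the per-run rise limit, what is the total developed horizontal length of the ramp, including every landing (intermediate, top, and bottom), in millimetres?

⌈2871/360⌉ = 8 ramp runs. That means 7 intermediate landings.
Horizontal run for 2871 mm of rise at 1:18 is 2871 × 18 = 51678 mm.
Intermediate landings: 7 × 1800 = 12600 mm.
Top and bottom landings: 2 × 2100 = 4200 mm.
Total = 51678 + 12600 + 4200 = 68478 mm.

68478 mm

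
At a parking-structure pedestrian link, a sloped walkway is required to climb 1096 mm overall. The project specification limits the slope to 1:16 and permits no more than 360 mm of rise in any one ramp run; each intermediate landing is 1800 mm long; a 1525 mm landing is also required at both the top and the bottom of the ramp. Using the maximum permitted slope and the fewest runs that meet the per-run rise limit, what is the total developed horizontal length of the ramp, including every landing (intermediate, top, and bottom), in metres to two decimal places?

25.99 m

1096 / 360 = 3.044 → round up to 4 ramp runs. That means 3 intermediate landings.
Ramp run (horizontal) at 1:16: 1096 × 16 = 17536 mm.
Intermediate landings: 3 × 1800 = 5400 mm.
Top and bottom landings: 2 × 1525 = 3050 mm.
Total = 17536 + 5400 + 3050 = 25986 mm.
= 25.99 m.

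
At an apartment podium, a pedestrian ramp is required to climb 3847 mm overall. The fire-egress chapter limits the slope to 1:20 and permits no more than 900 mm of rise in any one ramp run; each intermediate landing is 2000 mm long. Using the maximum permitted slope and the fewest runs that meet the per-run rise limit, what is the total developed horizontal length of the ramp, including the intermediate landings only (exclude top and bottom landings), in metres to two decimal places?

At most 900 each: 3847/900 = 4.27, giving 5 ramp runs. That means 4 intermediate landings.
Horizontal run for 3847 mm of rise at 1:20 is 3847 × 20 = 76940 mm.
4 intermediate landings contribute 4 × 2000 = 8000 mm.
Developed length = 76940 + 8000 = 84940 mm.
= 84.94 m.

84.94 m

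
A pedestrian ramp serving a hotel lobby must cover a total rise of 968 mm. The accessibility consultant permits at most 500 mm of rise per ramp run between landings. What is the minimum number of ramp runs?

At most 500 each: 968/500 = 1.94, giving 2 ramp runs.

2 runs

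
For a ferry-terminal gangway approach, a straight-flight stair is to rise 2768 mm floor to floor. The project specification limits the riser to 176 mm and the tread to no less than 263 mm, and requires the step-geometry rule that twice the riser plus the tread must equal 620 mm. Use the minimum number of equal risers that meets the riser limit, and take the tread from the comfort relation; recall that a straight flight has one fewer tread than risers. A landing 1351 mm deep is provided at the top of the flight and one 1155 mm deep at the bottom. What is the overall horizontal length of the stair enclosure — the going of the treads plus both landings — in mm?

6616 mm

At most 176 each: 2768/176 = 15.73, giving 16 risers.
Riser R = 2768 / 16 = 173 mm, within the 176 mm limit.
From 2R + T = 620: T = 620 − 346 = 274 mm.
Going = (16 − 1) × 274 = 4110 mm.
Enclosure = 4110 + 1351 + 1155 = 6616 mm.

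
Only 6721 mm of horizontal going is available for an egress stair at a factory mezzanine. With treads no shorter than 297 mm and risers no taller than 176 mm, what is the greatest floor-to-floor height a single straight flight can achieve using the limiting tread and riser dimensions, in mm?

6721 / 297 = 22.63, so 22 treads fit.
Risers = treads + 1 = 23.
Maximum height = 23 × 176 = 4048 mm.

4048 mm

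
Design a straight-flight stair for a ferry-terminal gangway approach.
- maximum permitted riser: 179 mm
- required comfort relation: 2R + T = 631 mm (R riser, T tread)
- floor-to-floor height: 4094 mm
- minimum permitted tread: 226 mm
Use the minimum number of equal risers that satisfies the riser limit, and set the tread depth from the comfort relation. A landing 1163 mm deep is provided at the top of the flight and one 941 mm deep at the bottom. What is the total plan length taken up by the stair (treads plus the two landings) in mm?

At most 179 each: 4094/179 = 22.87, giving 23 risers.
Each riser is 4094/23 = 178 mm (≤ 179 mm).
From 2R + T = 631: T = 631 − 356 = 275 mm.
Treads = 23 − 1 = 22; going = 22 × 275 = 6050 mm.
Add landings: 6050 + 1163 + 941 = 8154 mm.

8154 mm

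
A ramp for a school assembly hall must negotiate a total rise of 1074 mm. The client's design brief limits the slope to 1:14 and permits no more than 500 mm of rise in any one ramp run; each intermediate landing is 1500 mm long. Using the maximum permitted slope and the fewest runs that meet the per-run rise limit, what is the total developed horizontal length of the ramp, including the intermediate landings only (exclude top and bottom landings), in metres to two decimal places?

⌈1074/500⌉ = 3 ramp runs. That means 2 intermediate landings.
Horizontal run for 1074 mm of rise at 1:14 is 1074 × 14 = 15036 mm.
2 intermediate landings contribute 2 × 1500 = 3000 mm.
Total developed length = 15036 + 3000 = 18036 mm.
= 18.04 m.

18.04 m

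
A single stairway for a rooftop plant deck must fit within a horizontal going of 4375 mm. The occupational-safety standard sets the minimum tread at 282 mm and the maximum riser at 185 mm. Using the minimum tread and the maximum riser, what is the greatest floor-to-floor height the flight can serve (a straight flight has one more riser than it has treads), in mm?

2960 mm

Treads that fit: ⌊4375 / 282⌋ = 15.
Risers = treads + 1 = 16.
Maximum height = 16 × 185 = 2960 mm.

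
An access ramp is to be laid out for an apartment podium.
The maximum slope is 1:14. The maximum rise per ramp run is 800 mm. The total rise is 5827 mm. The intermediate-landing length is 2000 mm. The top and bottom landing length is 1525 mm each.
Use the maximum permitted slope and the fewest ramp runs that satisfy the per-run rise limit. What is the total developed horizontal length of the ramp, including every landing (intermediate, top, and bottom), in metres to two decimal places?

⌈5827/800⌉ = 8 ramp runs. That means 7 intermediate landings.
Ramp run (horizontal) at 1:14: 5827 × 14 = 81578 mm.
Intermediate landings: 7 × 2000 = 14000 mm.
Top and bottom landings: 2 × 1525 = 3050 mm.
Total = 81578 + 14000 + 3050 = 98628 mm.
= 98.63 m.

98.63 m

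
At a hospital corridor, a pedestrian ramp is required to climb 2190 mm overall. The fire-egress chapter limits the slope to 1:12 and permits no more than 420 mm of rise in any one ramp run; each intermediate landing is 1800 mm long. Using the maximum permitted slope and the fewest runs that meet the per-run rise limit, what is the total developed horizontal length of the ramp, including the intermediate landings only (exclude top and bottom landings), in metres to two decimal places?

35.28 m

At most 420 each: 2190/420 = 5.21, giving 6 ramp runs. That means 5 intermediate landings.
Ramp run (horizontal) at 1:12: 2190 × 12 = 26280 mm.
5 intermediate landings contribute 5 × 1800 = 9000 mm.
Total developed length = 26280 + 9000 = 35280 mm.
= 35.28 m.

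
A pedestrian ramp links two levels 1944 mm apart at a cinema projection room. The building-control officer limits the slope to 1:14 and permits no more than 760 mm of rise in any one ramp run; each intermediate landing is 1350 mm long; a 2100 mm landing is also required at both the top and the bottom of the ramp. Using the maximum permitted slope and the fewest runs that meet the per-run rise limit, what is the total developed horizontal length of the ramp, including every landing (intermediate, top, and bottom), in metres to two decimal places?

1944 / 760 = 2.56, so 3 ramp runs are needed. That means 2 intermediate landings.
Horizontal run for 1944 mm of rise at 1:14 is 1944 × 14 = 27216 mm.
2 intermediate landings contribute 2 × 1350 = 2700 mm.
Top and bottom landings: 2 × 2100 = 4200 mm.
Total = 27216 + 2700 + 4200 = 34116 mm.
= 34.12 m.

34.12 m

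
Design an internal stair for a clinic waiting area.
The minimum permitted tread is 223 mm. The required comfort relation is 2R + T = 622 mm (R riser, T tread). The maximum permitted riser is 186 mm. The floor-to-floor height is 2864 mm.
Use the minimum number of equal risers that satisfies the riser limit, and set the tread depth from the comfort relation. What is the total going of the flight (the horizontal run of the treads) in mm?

3960 mm

2864 / 186 = 15.398 → round up to 16 risers.
R = 2864 ÷ 16 = 179 mm.
From 2R + T = 622: T = 622 − 358 = 264 mm.
Treads = 16 − 1 = 15; going = 15 × 264 = 3960 mm.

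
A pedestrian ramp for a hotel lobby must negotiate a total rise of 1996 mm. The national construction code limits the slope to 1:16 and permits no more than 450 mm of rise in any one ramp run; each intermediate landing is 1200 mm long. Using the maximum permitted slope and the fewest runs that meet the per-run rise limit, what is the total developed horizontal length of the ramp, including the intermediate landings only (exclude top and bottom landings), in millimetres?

36736 mm

1996 / 450 = 4.44, so 5 ramp runs are needed. That means 4 intermediate landings.
Ramp run (horizontal) at 1:16: 1996 × 16 = 31936 mm.
4 intermediate landings contribute 4 × 1200 = 4800 mm.
Developed length = 31936 + 4800 = 36736 mm.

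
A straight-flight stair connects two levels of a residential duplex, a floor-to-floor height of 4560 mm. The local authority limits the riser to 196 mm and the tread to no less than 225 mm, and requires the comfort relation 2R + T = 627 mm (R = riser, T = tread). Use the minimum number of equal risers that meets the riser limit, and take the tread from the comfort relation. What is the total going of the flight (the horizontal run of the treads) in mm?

4560 / 196 = 23.27, so 24 risers are needed.
Each riser is 4560/24 = 190 mm (≤ 196 mm).
Tread T = 627 − 2 × 190 = 247 mm (≥ 225 mm).
Going = (24 − 1) × 247 = 5681 mm.

5681 mm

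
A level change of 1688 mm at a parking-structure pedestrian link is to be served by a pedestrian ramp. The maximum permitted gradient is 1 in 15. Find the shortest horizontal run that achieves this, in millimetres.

25320 mm

Run = rise × 15 = 1688 × 15 = 25320 mm.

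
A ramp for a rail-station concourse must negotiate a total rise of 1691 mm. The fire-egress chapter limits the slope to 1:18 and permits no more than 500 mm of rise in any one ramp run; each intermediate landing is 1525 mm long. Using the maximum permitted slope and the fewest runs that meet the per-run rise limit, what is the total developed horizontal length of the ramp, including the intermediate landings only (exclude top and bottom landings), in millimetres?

35013 mm

⌈1691/500⌉ = 4 ramp runs. That means 3 intermediate landings.
Horizontal run for 1691 mm of rise at 1:18 is 1691 × 18 = 30438 mm.
Intermediate landings: 3 × 1525 = 4575 mm.
Total developed length = 30438 + 4575 = 35013 mm.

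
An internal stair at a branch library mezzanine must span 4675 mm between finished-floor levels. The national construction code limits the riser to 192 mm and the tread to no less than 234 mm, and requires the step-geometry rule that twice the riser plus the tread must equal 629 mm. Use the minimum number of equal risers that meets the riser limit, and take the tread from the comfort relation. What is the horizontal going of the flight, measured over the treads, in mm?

At most 192 each: 4675/192 = 24.35, giving 25 risers.
R = 4675 ÷ 25 = 187 mm.
Tread T = 629 − 2 × 187 = 255 mm (≥ 234 mm).
Treads = 25 − 1 = 24; going = 24 × 255 = 6120 mm.

6120 mm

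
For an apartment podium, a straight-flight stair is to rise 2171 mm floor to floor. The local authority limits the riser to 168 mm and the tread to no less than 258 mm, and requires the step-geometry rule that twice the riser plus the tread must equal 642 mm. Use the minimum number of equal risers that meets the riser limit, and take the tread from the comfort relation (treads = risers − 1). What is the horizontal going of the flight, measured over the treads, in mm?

2171 / 168 = 12.92, so 13 risers are needed.
Riser R = 2171 / 13 = 167 mm, within the 168 mm limit.
Tread T = 642 − 2 × 167 = 308 mm (≥ 258 mm).
13 risers give 12 treads; going = 12 × 308 = 3696 mm.

3696 mm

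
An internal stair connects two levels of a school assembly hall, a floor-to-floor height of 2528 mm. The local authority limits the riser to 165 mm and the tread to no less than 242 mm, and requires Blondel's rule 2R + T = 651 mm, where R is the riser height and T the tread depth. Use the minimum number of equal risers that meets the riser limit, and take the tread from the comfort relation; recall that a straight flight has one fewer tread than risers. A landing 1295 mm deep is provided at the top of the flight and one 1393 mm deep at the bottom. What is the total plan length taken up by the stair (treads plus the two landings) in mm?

7713 mm

2528 / 165 = 15.32, so 16 risers are needed.
R = 2528 ÷ 16 = 158 mm.
T = 651 − 2·158 = 335 mm, which satisfies the 242 mm minimum.
Treads = 16 − 1 = 15; going = 15 × 335 = 5025 mm.
Add landings: 5025 + 1295 + 1393 = 7713 mm.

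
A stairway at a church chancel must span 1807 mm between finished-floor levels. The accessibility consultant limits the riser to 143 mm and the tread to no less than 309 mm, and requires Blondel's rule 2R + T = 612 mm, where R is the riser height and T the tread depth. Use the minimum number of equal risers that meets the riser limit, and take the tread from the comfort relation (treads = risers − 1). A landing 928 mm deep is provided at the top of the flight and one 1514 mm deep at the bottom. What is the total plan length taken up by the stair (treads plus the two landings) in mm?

At most 143 each: 1807/143 = 12.64, giving 13 risers.
Each riser is 1807/13 = 139 mm (≤ 143 mm).
Tread T = 612 − 2 × 139 = 334 mm (≥ 309 mm).
Treads = 13 − 1 = 12; going = 12 × 334 = 4008 mm.
Add landings: 4008 + 928 + 1514 = 6450 mm.

6450 mm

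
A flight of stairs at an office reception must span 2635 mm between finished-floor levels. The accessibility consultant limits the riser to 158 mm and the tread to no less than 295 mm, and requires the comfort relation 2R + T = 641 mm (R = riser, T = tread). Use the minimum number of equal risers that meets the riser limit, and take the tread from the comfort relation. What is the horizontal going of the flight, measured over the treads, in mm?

5296 mm

2635 / 158 = 16.68, so 17 risers are needed.
Each riser is 2635/17 = 155 mm (≤ 158 mm).
T = 641 − 2·155 = 331 mm, which satisfies the 295 mm minimum.
Going = (17 − 1) × 331 = 5296 mm.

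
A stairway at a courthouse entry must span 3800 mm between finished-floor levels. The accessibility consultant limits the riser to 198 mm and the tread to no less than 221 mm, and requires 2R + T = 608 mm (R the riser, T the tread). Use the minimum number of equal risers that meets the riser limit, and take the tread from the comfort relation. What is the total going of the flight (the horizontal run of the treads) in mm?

⌈3800/198⌉ = 20 risers.
Each riser is 3800/20 = 190 mm (≤ 198 mm).
T = 608 − 2·190 = 228 mm, which satisfies the 221 mm minimum.
Treads = 20 − 1 = 19; going = 19 × 228 = 4332 mm.

4332 mm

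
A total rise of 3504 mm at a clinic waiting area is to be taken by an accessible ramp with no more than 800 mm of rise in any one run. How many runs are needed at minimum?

5 runs

⌈3504/800⌉ = 5 ramp runs.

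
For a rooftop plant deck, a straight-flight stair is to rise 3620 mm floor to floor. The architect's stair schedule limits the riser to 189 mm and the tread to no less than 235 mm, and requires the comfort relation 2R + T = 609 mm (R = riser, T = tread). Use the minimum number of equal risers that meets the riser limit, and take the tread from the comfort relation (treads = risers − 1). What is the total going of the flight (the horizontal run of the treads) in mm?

3620 / 189 = 19.15, so 20 risers are needed.
Each riser is 3620/20 = 181 mm (≤ 189 mm).
T = 609 − 2·181 = 247 mm, which satisfies the 235 mm minimum.
Going = (20 − 1) × 247 = 4693 mm.

4693 mm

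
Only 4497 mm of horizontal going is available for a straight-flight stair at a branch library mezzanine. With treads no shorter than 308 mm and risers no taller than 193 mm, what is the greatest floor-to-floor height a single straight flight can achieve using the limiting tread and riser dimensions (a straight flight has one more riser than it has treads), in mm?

Treads that fit: ⌊4497 / 308⌋ = 14.
Risers = treads + 1 = 15.
Maximum height = 15 × 193 = 2895 mm.

2895 mm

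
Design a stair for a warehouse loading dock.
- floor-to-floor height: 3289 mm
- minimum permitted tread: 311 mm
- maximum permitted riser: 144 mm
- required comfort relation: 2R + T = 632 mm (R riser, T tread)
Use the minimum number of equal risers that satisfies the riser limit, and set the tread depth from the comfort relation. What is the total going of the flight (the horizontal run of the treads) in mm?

⌈3289/144⌉ = 23 risers.
R = 3289 ÷ 23 = 143 mm.
Tread T = 632 − 2 × 143 = 346 mm (≥ 311 mm).
23 risers give 22 treads; going = 22 × 346 = 7612 mm.

7612 mm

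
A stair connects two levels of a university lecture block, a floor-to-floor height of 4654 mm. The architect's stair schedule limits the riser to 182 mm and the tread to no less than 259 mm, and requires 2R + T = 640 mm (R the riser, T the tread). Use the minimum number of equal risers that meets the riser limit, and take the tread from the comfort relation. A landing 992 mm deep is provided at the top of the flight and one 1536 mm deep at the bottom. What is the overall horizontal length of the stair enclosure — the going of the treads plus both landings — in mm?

9578 mm

At most 182 each: 4654/182 = 25.57, giving 26 risers.
Each riser is 4654/26 = 179 mm (≤ 182 mm).
T = 640 − 2·179 = 282 mm, which satisfies the 259 mm minimum.
Treads = 26 − 1 = 25; going = 25 × 282 = 7050 mm.
Add landings: 7050 + 992 + 1536 = 9578 mm.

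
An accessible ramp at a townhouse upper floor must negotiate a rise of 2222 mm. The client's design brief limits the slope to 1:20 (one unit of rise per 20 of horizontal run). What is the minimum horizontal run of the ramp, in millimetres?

Run = rise × 20 = 2222 × 20 = 44440 mm.

44440 mm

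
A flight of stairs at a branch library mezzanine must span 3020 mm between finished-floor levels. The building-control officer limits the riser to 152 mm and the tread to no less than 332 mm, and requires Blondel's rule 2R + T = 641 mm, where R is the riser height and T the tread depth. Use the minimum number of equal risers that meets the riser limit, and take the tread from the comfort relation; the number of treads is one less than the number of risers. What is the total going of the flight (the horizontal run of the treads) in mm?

3020 / 152 = 19.868 → round up to 20 risers.
Each riser is 3020/20 = 151 mm (≤ 152 mm).
Tread T = 641 − 2 × 151 = 339 mm (≥ 332 mm).
Going = (20 − 1) × 339 = 6441 mm.

6441 mm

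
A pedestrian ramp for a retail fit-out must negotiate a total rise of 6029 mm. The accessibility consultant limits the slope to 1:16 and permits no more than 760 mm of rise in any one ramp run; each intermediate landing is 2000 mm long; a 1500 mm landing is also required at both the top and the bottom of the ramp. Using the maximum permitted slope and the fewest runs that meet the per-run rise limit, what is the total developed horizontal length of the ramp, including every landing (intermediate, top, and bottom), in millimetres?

6029 / 760 = 7.933 → round up to 8 ramp runs. That means 7 intermediate landings.
Horizontal run for 6029 mm of rise at 1:16 is 6029 × 16 = 96464 mm.
Intermediate landings: 7 × 2000 = 14000 mm.
Top and bottom landings: 2 × 1500 = 3000 mm.
Total = 96464 + 14000 + 3000 = 113464 mm.

113464 mm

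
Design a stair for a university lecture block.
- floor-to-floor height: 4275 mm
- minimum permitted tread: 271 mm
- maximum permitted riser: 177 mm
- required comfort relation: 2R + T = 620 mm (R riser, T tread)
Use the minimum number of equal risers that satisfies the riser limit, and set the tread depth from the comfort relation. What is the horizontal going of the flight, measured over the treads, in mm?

At most 177 each: 4275/177 = 24.15, giving 25 risers.
Each riser is 4275/25 = 171 mm (≤ 177 mm).
From 2R + T = 620: T = 620 − 342 = 278 mm.
Treads = 25 − 1 = 24; going = 24 × 278 = 6672 mm.

6672 mm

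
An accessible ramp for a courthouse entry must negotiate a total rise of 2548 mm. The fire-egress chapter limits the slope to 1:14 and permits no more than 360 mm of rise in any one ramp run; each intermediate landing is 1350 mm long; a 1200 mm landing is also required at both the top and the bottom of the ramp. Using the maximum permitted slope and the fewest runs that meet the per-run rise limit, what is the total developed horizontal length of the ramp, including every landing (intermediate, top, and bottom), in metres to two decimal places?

⌈2548/360⌉ = 8 ramp runs. That means 7 intermediate landings.
Horizontal run for 2548 mm of rise at 1:14 is 2548 × 14 = 35672 mm.
Intermediate landings: 7 × 1350 = 9450 mm.
Top and bottom landings: 2 × 1200 = 2400 mm.
Total = 35672 + 9450 + 2400 = 47522 mm.
= 47.52 m.

47.52 m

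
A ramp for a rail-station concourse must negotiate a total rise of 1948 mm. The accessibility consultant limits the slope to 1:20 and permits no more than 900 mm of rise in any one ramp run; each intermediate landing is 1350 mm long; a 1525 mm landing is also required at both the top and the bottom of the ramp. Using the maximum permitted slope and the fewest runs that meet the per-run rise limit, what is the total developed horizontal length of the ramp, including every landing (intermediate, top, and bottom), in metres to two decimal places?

1948 / 900 = 2.164 → round up to 3 ramp runs. That means 2 intermediate landings.
Horizontal run for 1948 mm of rise at 1:20 is 1948 × 20 = 38960 mm.
2 intermediate landings contribute 2 × 1350 = 2700 mm.
Top and bottom landings: 2 × 1525 = 3050 mm.
Total = 38960 + 2700 + 3050 = 44710 mm.
= 44.71 m.

44.71 m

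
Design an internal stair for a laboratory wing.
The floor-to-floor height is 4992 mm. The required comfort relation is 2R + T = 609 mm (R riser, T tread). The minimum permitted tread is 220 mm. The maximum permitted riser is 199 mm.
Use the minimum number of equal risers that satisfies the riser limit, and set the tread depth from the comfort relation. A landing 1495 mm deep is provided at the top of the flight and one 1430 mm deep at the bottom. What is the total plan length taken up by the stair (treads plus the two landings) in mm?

8550 mm

4992 / 199 = 25.09, so 26 risers are needed.
R = 4992 ÷ 26 = 192 mm.
T = 609 − 2·192 = 225 mm, which satisfies the 220 mm minimum.
Treads = 26 − 1 = 25; going = 25 × 225 = 5625 mm.
Add landings: 5625 + 1495 + 1430 = 8550 mm.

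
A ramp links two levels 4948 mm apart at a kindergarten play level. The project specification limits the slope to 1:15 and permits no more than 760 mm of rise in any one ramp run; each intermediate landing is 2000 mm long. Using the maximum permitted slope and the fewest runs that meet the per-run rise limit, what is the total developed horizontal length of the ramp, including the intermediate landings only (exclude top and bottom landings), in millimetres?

86220 mm

4948 / 760 = 6.51, so 7 ramp runs are needed. That means 6 intermediate landings.
Ramp run (horizontal) at 1:15: 4948 × 15 = 74220 mm.
Intermediate landings: 6 × 2000 = 12000 mm.
Developed length = 74220 + 12000 = 86220 mm.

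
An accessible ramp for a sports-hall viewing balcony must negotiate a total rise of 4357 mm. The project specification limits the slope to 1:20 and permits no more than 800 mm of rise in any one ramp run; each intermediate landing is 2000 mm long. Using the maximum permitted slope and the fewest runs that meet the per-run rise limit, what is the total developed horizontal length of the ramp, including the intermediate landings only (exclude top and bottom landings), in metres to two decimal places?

At most 800 each: 4357/800 = 5.45, giving 6 ramp runs. That means 5 intermediate landings.
Horizontal run for 4357 mm of rise at 1:20 is 4357 × 20 = 87140 mm.
Intermediate landings: 5 × 2000 = 10000 mm.
Developed length = 87140 + 10000 = 97140 mm.
= 97.14 m.

97.14 m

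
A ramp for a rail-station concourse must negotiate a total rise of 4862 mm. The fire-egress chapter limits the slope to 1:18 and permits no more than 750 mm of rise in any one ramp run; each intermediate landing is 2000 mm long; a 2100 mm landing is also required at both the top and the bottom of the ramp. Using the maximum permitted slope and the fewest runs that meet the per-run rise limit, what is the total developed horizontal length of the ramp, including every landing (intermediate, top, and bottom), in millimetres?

⌈4862/750⌉ = 7 ramp runs. That means 6 intermediate landings.
Ramp run (horizontal) at 1:18: 4862 × 18 = 87516 mm.
Intermediate landings: 6 × 2000 = 12000 mm.
Top and bottom landings: 2 × 2100 = 4200 mm.
Total = 87516 + 12000 + 4200 = 103716 mm.

103716 mm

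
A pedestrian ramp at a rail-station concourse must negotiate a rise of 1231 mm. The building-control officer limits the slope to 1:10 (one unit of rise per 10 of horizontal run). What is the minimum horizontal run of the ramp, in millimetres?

12310 mm

Run = rise × 10 = 1231 × 10 = 12310 mm.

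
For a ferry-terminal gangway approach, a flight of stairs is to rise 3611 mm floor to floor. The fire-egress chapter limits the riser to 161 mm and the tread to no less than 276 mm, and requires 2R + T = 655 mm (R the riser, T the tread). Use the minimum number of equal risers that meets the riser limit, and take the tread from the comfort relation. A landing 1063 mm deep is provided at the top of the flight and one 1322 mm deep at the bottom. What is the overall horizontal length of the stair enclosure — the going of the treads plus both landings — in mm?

9887 mm

⌈3611/161⌉ = 23 risers.
R = 3611 ÷ 23 = 157 mm.
From 2R + T = 655: T = 655 − 314 = 341 mm.
Treads = 23 − 1 = 22; going = 22 × 341 = 7502 mm.
Add landings: 7502 + 1063 + 1322 = 9887 mm.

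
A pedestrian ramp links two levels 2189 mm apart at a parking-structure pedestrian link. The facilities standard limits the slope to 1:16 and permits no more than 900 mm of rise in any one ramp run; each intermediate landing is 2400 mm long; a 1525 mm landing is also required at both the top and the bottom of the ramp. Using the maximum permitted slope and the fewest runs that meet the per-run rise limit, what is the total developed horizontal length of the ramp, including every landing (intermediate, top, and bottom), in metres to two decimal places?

42.87 m

2189 / 900 = 2.43, so 3 ramp runs are needed. That means 2 intermediate landings.
Ramp run (horizontal) at 1:16: 2189 × 16 = 35024 mm.
2 intermediate landings contribute 2 × 2400 = 4800 mm.
Top and bottom landings: 2 × 1525 = 3050 mm.
Total = 35024 + 4800 + 3050 = 42874 mm.
= 42.87 m.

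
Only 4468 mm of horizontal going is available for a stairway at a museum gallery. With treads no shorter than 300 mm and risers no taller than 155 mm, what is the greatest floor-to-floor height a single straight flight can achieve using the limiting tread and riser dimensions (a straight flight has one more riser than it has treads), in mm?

4468 / 300 = 14.89, so 14 treads fit.
Risers = treads + 1 = 15.
Maximum height = 15 × 155 = 2325 mm.

2325 mm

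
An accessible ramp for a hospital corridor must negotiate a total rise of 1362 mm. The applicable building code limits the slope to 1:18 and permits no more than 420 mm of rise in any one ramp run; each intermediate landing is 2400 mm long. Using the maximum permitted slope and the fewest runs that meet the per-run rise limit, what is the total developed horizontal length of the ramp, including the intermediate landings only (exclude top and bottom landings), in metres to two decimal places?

1362 / 420 = 3.24, so 4 ramp runs are needed. That means 3 intermediate landings.
Ramp run (horizontal) at 1:18: 1362 × 18 = 24516 mm.
Intermediate landings: 3 × 2400 = 7200 mm.
Total developed length = 24516 + 7200 = 31716 mm.
= 31.72 m.

31.72 m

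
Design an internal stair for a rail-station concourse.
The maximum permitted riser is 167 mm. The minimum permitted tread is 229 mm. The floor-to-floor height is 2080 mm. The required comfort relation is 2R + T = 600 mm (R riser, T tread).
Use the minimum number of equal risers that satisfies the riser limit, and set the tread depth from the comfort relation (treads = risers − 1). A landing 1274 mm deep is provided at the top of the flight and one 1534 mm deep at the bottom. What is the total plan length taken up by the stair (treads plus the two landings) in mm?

6168 mm

⌈2080/167⌉ = 13 risers.
R = 2080 ÷ 13 = 160 mm.
T = 600 − 2·160 = 280 mm, which satisfies the 229 mm minimum.
Going = (13 − 1) × 280 = 3360 mm.
Add landings: 3360 + 1274 + 1534 = 6168 mm.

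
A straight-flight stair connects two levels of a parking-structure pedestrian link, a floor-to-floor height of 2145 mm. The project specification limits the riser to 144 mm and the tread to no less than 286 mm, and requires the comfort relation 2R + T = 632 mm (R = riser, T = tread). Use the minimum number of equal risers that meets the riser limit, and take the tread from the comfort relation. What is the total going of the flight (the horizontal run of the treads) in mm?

At most 144 each: 2145/144 = 14.90, giving 15 risers.
Each riser is 2145/15 = 143 mm (≤ 144 mm).
T = 632 − 2·143 = 346 mm, which satisfies the 286 mm minimum.
Going = (15 − 1) × 346 = 4844 mm.

4844 mm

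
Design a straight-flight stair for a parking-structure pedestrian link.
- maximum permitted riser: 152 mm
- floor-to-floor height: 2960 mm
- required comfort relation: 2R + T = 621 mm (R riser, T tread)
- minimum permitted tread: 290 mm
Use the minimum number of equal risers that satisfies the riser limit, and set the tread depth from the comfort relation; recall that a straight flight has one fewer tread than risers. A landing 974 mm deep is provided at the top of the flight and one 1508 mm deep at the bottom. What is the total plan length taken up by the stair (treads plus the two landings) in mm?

2960 / 152 = 19.474 → round up to 20 risers.
Riser R = 2960 / 20 = 148 mm, within the 152 mm limit.
Tread T = 621 − 2 × 148 = 325 mm (≥ 290 mm).
Going = (20 − 1) × 325 = 6175 mm.
Enclosure = 6175 + 974 + 1508 = 8657 mm.

8657 mm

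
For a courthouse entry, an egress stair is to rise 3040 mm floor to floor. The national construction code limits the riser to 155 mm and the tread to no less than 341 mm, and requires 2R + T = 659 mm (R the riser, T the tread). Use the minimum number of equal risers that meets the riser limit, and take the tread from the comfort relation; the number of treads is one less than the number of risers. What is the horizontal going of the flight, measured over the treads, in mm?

At most 155 each: 3040/155 = 19.61, giving 20 risers.
Riser R = 3040 / 20 = 152 mm, within the 155 mm limit.
Tread T = 659 − 2 × 152 = 355 mm (≥ 341 mm).
Going = (20 − 1) × 355 = 6745 mm.

6745 mm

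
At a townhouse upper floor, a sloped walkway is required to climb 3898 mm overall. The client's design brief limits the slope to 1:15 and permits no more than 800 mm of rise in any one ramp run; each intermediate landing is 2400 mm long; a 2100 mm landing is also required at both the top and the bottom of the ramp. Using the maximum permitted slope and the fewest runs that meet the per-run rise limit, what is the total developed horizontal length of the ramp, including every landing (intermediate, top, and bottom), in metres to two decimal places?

72.27 m

3898 / 800 = 4.87, so 5 ramp runs are needed. That means 4 intermediate landings.
Ramp run (horizontal) at 1:15: 3898 × 15 = 58470 mm.
Intermediate landings: 4 × 2400 = 9600 mm.
Top and bottom landings: 2 × 2100 = 4200 mm.
Total = 58470 + 9600 + 4200 = 72270 mm.
= 72.27 m.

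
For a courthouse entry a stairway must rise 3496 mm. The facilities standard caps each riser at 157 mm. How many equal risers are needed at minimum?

23 risers

3496 / 157 = 22.27, so 23 risers are needed.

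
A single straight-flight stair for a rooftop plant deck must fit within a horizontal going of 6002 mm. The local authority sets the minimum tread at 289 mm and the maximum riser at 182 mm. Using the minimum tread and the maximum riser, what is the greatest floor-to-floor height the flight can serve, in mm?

6002 / 289 = 20.77, so 20 treads fit.
Risers = treads + 1 = 21.
Maximum height = 21 × 182 = 3822 mm.

3822 mm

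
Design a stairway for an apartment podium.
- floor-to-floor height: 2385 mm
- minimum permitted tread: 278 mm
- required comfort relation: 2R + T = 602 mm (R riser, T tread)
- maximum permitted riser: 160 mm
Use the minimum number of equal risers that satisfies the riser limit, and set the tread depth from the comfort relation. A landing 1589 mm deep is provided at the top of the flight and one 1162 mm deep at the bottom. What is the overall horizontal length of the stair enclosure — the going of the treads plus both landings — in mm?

⌈2385/160⌉ = 15 risers.
R = 2385 ÷ 15 = 159 mm.
Tread T = 602 − 2 × 159 = 284 mm (≥ 278 mm).
Treads = 15 − 1 = 14; going = 14 × 284 = 3976 mm.
Enclosure = 3976 + 1589 + 1162 = 6727 mm.

6727 mm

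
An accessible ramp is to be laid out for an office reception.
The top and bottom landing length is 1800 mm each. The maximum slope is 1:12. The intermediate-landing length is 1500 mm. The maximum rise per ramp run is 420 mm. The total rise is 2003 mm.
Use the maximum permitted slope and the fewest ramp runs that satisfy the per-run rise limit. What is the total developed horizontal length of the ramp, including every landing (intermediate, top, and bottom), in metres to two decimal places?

2003 / 420 = 4.769 → round up to 5 ramp runs. That means 4 intermediate landings.
Ramp run (horizontal) at 1:12: 2003 × 12 = 24036 mm.
4 intermediate landings contribute 4 × 1500 = 6000 mm.
Top and bottom landings: 2 × 1800 = 3600 mm.
Total = 24036 + 6000 + 3600 = 33636 mm.
= 33.64 m.

33.64 m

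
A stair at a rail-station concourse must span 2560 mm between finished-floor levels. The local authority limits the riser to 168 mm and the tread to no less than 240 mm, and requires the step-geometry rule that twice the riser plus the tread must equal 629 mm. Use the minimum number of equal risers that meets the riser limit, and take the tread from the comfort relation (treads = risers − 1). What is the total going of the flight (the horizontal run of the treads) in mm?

2560 / 168 = 15.238 → round up to 16 risers.
R = 2560 ÷ 16 = 160 mm.
From 2R + T = 629: T = 629 − 320 = 309 mm.
Going = (16 − 1) × 309 = 4635 mm.

4635 mm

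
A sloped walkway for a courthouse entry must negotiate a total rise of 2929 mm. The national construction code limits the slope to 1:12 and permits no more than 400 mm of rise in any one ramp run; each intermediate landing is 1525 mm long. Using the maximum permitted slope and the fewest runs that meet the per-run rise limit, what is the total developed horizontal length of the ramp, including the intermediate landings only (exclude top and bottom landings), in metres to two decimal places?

2929 / 400 = 7.322 → round up to 8 ramp runs. That means 7 intermediate landings.
Horizontal run for 2929 mm of rise at 1:12 is 2929 × 12 = 35148 mm.
7 intermediate landings contribute 7 × 1525 = 10675 mm.
Total developed length = 35148 + 10675 = 45823 mm.
= 45.82 m.

45.82 m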